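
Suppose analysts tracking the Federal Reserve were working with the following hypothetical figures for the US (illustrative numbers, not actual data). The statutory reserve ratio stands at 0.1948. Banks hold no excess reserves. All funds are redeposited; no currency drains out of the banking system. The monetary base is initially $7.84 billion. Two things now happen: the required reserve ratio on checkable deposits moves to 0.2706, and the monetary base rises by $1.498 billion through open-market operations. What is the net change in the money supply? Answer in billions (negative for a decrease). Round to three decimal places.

Before: m₁ = 1 / (0.1948) ≈ 5.13347, MB₁ = 7.84, so M₁ = 5.13347 × 7.84 ≈ 40.2464 billion.
After: m₂ = 1 / (0.2706) ≈ 3.69549, MB₂ = 7.84 + 1.498 = 9.338, so M₂ = 3.69549 × 9.338 ≈ 34.5085 billion.
ΔM = M₂ − M₁ = 34.5085 − 40.2464 = -5.7379 billion.

-5.738 billion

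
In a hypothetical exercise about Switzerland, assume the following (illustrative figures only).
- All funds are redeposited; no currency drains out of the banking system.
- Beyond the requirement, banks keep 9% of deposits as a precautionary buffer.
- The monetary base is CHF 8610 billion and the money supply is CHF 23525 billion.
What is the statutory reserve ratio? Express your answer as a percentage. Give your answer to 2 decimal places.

Using m = M/MB = 23525/8610 ≈ 2.732288. Since m = (1 + c)/(c + rr + e), the denominator satisfies c + rr + e = (1 + c)/m = (1 + 0) / 2.732288 ≈ 0.365994.
With c = 0 and e = 0.09, the statutory reserve ratio is 0.365994 − 0 − 0.09 = 0.275994.

27.60%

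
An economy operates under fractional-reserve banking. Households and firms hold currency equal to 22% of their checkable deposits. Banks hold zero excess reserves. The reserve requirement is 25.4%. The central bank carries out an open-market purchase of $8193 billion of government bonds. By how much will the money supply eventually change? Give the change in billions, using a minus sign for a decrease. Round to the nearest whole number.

$21087 billion

The money multiplier is m = (1 + c) / (rr + c) = (1 + 0.22) / (0.254 + 0.22) ≈ 2.57384.
The purchase adds 8193 billion of base, so ΔM = m × ΔMB = 2.57384 × (+8193) ≈ 21087.4711 billion.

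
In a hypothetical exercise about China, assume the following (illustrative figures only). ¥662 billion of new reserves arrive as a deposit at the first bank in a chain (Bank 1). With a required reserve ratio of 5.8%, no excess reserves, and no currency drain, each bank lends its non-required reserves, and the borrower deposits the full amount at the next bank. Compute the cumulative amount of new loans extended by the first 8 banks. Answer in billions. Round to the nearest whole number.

¥4085 billion

Bank i lends (1 − rr)^i of the original deposit: Bank 1 lends 662·0.9420 = 623.6040, Bank 2 lends 662·0.9420² ≈ 587.4350, and so on.
Summing a geometric series: total = 662·[0.9420·(1 − 0.9420^8) / (1 − 0.9420)] ≈ 4085.4430 billion.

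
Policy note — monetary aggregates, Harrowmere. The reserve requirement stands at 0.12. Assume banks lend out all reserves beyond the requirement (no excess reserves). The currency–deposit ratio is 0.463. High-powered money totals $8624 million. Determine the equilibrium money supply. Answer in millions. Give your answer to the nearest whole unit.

The money multiplier is m = (1 + c) / (rr + c) = (1 + 0.463) / (0.12 + 0.463) ≈ 2.50943.
So M = m × MB = 2.50943 × 8624 ≈ 21641.3243 million.

$21641 million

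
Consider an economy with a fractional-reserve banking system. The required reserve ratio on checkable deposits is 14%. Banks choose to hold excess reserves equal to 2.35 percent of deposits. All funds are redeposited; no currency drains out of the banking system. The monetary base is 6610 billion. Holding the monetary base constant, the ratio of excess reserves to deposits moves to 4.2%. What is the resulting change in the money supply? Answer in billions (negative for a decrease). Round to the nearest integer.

-4109 billion

Initially m₁ = 1 / (0.14 + 0.0235) ≈ 6.11621, so M₁ = 6.11621 × 6610 = 40428.1481 billion.
After the change m₂ = 1 / (0.14 + 0.042) ≈ 5.49451, so M₂ = 5.49451 × 6610 = 36318.7111 billion.
ΔM = M₂ − M₁ = 36318.7111 − 40428.1481 = -4109.437 billion.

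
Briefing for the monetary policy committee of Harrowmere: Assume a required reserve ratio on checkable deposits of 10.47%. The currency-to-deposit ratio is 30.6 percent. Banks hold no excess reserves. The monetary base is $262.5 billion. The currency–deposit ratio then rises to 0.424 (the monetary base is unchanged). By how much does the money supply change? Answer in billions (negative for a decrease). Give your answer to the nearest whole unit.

-128 billion

Initially m₁ = (1 + 0.306) / (0.1047 + 0.306) ≈ 3.1799, so M₁ = 3.1799 × 262.5 ≈ 834.7237 billion.
After the change m₂ = (1 + 0.424) / (0.1047 + 0.424) ≈ 2.6934, so M₂ = 2.6934 × 262.5 = 707.0175 billion.
ΔM = M₂ − M₁ = 707.0175 − 834.7237 = -127.7062 billion.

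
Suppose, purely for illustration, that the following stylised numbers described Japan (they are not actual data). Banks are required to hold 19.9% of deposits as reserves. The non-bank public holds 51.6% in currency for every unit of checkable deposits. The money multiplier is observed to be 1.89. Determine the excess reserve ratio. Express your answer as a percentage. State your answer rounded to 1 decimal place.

8.7%

Using m = 1.89. Since m = (1 + c)/(c + rr + e), the denominator satisfies c + rr + e = (1 + c)/m = (1 + 0.516) / 1.89 ≈ 0.802116.
With c = 0.516 and rr = 0.199, the excess reserve ratio is 0.802116 − 0.516 − 0.199 = 0.087116.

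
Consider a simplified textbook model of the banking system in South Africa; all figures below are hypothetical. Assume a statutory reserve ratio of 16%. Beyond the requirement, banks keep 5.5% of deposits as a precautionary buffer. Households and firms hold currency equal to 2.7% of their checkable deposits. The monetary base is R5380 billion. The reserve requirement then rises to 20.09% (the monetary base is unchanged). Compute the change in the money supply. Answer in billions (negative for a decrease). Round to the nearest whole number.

Initially m₁ = (1 + 0.027) / (0.16 + 0.055 + 0.027) ≈ 4.24380, so M₁ = 4.24380 × 5380 = 22831.644 billion.
After the change m₂ = (1 + 0.027) / (0.2009 + 0.055 + 0.027) ≈ 3.63026, so M₂ = 3.63026 × 5380 = 19530.7988 billion.
ΔM = M₂ − M₁ = 19530.7988 − 22831.644 = -3300.8452 billion.

-3301 billion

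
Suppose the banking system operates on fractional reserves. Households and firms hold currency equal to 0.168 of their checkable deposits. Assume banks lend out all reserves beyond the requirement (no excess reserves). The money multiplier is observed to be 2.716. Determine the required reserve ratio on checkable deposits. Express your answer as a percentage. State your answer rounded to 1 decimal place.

Using m = 2.716. Since m = (1 + c)/(c + rr + e), the denominator satisfies c + rr + e = (1 + c)/m = (1 + 0.168) / 2.716 ≈ 0.430044.
With c = 0.168 and e = 0, the required reserve ratio on checkable deposits is 0.430044 − 0.168 − 0 = 0.262044.

26.2%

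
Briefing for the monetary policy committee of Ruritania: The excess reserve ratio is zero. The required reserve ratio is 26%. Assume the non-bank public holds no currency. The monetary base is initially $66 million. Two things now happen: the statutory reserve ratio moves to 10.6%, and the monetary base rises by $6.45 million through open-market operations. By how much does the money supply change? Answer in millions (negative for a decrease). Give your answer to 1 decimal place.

Before: m₁ = 1 / (0.26) ≈ 3.8462, MB₁ = 66, so M₁ = 3.8462 × 66 = 253.8492 million.
After: m₂ = 1 / (0.106) ≈ 9.4340, MB₂ = 66 + 6.45 = 72.45, so M₂ = 9.4340 × 72.45 = 683.4933 million.
ΔM = M₂ − M₁ = 683.4933 − 253.8492 = 429.6441 million.

$429.6 million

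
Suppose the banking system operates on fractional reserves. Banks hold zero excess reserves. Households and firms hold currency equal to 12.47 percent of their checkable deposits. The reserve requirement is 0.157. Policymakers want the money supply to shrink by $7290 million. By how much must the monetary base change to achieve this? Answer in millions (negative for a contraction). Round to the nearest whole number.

-1826 million

The money multiplier is m = (1 + c) / (rr + c) = (1 + 0.1247) / (0.157 + 0.1247) ≈ 3.99255.
ΔMB = ΔM / m = (−7290) / 3.99255 ≈ -1825.9007 million.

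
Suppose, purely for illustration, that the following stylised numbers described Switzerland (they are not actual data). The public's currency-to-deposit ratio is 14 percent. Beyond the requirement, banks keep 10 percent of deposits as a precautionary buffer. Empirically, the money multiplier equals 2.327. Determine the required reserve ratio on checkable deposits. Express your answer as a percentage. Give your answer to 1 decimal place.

Using m = 2.327. Since m = (1 + c)/(c + rr + e), the denominator satisfies c + rr + e = (1 + c)/m = (1 + 0.14) / 2.327 ≈ 0.489901.
With c = 0.14 and e = 0.1, the required reserve ratio on checkable deposits is 0.489901 − 0.14 − 0.1 = 0.249901.

25.0%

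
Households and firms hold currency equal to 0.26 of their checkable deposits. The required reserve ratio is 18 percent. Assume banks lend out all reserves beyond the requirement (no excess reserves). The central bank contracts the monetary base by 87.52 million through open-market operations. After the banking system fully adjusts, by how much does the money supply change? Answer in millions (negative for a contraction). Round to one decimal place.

-250.6 million

The money multiplier is m = (1 + c) / (rr + c) = (1 + 0.26) / (0.18 + 0.26) ≈ 2.8636.
The sale removes 87.52 million of base, so ΔM = m × ΔMB = 2.8636 × (−87.52) ≈ -250.6223 million.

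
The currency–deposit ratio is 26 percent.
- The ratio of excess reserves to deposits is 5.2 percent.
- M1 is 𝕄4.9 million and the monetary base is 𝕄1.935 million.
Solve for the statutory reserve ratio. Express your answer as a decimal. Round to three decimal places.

0.186

Using m = M/MB = 4.9/1.935 ≈ 2.532300. Since m = (1 + c)/(c + rr + e), the denominator satisfies c + rr + e = (1 + c)/m = (1 + 0.26) / 2.532300 ≈ 0.497571.
With c = 0.26 and e = 0.052, the statutory reserve ratio is 0.497571 − 0.26 − 0.052 = 0.185571.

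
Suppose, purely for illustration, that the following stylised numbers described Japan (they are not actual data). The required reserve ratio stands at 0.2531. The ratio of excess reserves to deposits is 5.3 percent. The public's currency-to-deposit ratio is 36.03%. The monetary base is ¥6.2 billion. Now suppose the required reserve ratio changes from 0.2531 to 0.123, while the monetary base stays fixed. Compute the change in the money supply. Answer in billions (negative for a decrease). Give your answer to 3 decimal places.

Initially m₁ = (1 + 0.3603) / (0.2531 + 0.053 + 0.3603) ≈ 2.04127, so M₁ = 2.04127 × 6.2 ≈ 12.6559 billion.
After the change m₂ = (1 + 0.3603) / (0.123 + 0.053 + 0.3603) ≈ 2.53645, so M₂ = 2.53645 × 6.2 ≈ 15.726 billion.
ΔM = M₂ − M₁ = 15.726 − 12.6559 = 3.0701 billion.

¥3.070 billion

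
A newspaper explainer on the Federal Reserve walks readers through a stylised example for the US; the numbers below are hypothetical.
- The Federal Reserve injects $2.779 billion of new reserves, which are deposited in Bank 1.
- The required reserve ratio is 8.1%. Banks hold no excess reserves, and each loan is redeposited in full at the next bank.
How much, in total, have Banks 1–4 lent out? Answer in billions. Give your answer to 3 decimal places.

Bank i lends (1 − rr)^i of the original deposit: Bank 1 lends 2.779·0.9190 ≈ 2.5539, Bank 2 lends 2.779·0.9190² ≈ 2.3470, and so on.
Summing a geometric series: total = 2.779·[0.9190·(1 − 0.9190^4) / (1 − 0.9190)] ≈ 9.0401 billion.

$9.040 billion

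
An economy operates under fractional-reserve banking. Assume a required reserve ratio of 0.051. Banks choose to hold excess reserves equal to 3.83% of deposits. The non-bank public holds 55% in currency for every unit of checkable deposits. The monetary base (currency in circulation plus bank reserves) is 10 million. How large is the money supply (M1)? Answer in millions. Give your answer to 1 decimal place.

The money multiplier is m = (1 + c) / (rr + e + c) = (1 + 0.55) / (0.051 + 0.0383 + 0.55) ≈ 2.4245.
So M = m × MB = 2.4245 × 10 = 24.245 million.

24.2 million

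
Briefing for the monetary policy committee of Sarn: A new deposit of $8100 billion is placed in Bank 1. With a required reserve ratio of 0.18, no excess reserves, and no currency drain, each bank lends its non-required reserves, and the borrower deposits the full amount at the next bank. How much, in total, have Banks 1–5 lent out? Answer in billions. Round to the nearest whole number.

$23220 billion

Bank i lends (1 − rr)^i of the original deposit: Bank 1 lends 8100·0.8200 = 6642.0000, Bank 2 lends 8100·0.8200² = 5446.4400, and so on.
Summing a geometric series: total = 8100·[0.8200·(1 − 0.8200^5) / (1 − 0.8200)] ≈ 23219.6998 billion.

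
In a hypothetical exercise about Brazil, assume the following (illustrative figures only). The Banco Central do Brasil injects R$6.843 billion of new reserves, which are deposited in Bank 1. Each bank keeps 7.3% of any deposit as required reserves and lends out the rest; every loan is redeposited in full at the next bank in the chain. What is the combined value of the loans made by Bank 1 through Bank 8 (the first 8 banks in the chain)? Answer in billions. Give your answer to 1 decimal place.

Bank i lends (1 − rr)^i of the original deposit: Bank 1 lends 6.843·0.9270 ≈ 6.3435, Bank 2 lends 6.843·0.9270² ≈ 5.8804, and so on.
Summing a geometric series: total = 6.843·[0.9270·(1 − 0.9270^8) / (1 − 0.9270)] ≈ 39.5117 billion.

R$39.5 billion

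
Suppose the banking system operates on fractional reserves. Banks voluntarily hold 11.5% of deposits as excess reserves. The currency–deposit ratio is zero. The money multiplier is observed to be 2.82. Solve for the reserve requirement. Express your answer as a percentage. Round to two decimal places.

23.96%

Using m = 2.82. Since m = (1 + c)/(c + rr + e), the denominator satisfies c + rr + e = (1 + c)/m = (1 + 0) / 2.82 ≈ 0.354610.
With c = 0 and e = 0.115, the reserve requirement is 0.354610 − 0 − 0.115 = 0.23961.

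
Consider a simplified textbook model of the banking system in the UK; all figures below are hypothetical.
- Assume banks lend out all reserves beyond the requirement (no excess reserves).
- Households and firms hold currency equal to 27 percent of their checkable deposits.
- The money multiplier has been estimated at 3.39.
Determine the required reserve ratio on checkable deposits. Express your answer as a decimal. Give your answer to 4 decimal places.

0.1046

Using m = 3.39. Since m = (1 + c)/(c + rr + e), the denominator satisfies c + rr + e = (1 + c)/m = (1 + 0.27) / 3.39 ≈ 0.374631.
With c = 0.27 and e = 0, the required reserve ratio on checkable deposits is 0.374631 − 0.27 − 0 = 0.104631.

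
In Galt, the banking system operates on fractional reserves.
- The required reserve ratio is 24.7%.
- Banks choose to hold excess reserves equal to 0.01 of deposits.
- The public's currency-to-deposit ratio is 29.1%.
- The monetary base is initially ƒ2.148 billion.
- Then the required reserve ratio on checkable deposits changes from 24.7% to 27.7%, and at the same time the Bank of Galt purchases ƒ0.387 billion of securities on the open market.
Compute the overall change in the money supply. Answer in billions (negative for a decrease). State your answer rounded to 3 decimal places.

ƒ0.602 billion

Before: m₁ = (1 + 0.291) / (0.247 + 0.01 + 0.291) ≈ 2.35584, MB₁ = 2.148, so M₁ = 2.35584 × 2.148 ≈ 5.0603 billion.
After: m₂ = (1 + 0.291) / (0.277 + 0.01 + 0.291) ≈ 2.23356, MB₂ = 2.148 + 0.387 = 2.535, so M₂ = 2.23356 × 2.535 ≈ 5.6621 billion.
ΔM = M₂ − M₁ = 5.6621 − 5.0603 = 0.6018 billion.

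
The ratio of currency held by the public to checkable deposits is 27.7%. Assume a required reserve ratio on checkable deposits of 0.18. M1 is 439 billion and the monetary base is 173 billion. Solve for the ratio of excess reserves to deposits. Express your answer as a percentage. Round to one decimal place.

4.6%

Using m = M/MB = 439/173 ≈ 2.537572. Since m = (1 + c)/(c + rr + e), the denominator satisfies c + rr + e = (1 + c)/m = (1 + 0.277) / 2.537572 ≈ 0.503237.
With c = 0.277 and rr = 0.18, the ratio of excess reserves to deposits is 0.503237 − 0.277 − 0.18 = 0.046237.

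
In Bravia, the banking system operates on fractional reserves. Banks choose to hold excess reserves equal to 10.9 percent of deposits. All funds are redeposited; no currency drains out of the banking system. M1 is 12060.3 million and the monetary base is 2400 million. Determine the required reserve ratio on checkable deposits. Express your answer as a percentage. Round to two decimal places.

Using m = M/MB = 12060.3/2400 = 5.025125. Since m = (1 + c)/(c + rr + e), the denominator satisfies c + rr + e = (1 + c)/m = (1 + 0) / 5.025125 ≈ 0.199000.
With c = 0 and e = 0.109, the required reserve ratio on checkable deposits is 0.199000 − 0 − 0.109 = 0.09.

9.00%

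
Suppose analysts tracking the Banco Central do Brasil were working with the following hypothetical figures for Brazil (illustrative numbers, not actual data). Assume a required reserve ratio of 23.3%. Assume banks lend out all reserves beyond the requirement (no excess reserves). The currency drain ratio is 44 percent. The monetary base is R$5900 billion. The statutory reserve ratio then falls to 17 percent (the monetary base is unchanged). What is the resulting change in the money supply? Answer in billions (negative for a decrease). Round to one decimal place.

Initially m₁ = (1 + 0.44) / (0.233 + 0.44) ≈ 2.139673, so M₁ = 2.139673 × 5900 = 12624.0707 billion.
After the change m₂ = (1 + 0.44) / (0.17 + 0.44) ≈ 2.360656, so M₂ = 2.360656 × 5900 = 13927.8704 billion.
ΔM = M₂ − M₁ = 13927.8704 − 12624.0707 = 1303.7997 billion.

R$1303.8 billion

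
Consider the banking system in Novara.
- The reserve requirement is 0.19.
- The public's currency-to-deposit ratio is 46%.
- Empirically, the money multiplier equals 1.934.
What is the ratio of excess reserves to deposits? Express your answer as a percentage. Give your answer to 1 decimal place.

10.5%

Using m = 1.934. Since m = (1 + c)/(c + rr + e), the denominator satisfies c + rr + e = (1 + c)/m = (1 + 0.46) / 1.934 ≈ 0.754912.
With c = 0.46 and rr = 0.19, the ratio of excess reserves to deposits is 0.754912 − 0.46 − 0.19 = 0.104912.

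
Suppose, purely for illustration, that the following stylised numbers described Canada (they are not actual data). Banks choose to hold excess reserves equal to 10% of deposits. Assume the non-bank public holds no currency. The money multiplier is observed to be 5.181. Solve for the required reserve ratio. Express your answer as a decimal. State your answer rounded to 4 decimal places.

0.0930

Using m = 5.181. Since m = (1 + c)/(c + rr + e), the denominator satisfies c + rr + e = (1 + c)/m = (1 + 0) / 5.181 ≈ 0.193013.
With c = 0 and e = 0.1, the required reserve ratio is 0.193013 − 0 − 0.1 = 0.093013.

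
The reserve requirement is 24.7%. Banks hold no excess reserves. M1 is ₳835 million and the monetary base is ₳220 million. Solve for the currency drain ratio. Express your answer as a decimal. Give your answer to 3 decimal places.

0.022

Using m = M/MB = 835/220 ≈ 3.795455. From m = (1 + c)/(c + rr + e), rearranging gives 1 + c = m·(c + rr + e), so c·(1 − m) = m·(rr + e) − 1.
Hence c = [m·(rr + e) − 1]/(1 − m) = [3.795455 × (0.247 + 0) − 1] / (1 − 3.795455) ≈ 0.022366.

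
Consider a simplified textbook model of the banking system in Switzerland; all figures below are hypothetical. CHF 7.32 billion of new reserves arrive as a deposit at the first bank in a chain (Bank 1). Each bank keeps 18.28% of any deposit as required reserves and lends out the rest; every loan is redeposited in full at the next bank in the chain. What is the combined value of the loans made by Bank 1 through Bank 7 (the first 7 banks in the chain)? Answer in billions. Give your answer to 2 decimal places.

Bank i lends (1 − rr)^i of the original deposit: Bank 1 lends 7.32·0.8172 ≈ 5.9819, Bank 2 lends 7.32·0.8172² ≈ 4.8884, and so on.
Summing a geometric series: total = 7.32·[0.8172·(1 − 0.8172^7) / (1 − 0.8172)] ≈ 24.7592 billion.

CHF 24.76 billion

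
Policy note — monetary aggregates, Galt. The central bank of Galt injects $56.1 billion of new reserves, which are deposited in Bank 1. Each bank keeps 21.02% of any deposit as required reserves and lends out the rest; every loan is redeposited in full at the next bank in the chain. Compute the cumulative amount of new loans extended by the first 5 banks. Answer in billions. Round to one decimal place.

$146.0 billion

Bank i lends (1 − rr)^i of the original deposit: Bank 1 lends 56.1·0.7898 ≈ 44.3078, Bank 2 lends 56.1·0.7898² ≈ 34.9943, and so on.
Summing a geometric series: total = 56.1·[0.7898·(1 − 0.7898^5) / (1 − 0.7898)] ≈ 146.0099 billion.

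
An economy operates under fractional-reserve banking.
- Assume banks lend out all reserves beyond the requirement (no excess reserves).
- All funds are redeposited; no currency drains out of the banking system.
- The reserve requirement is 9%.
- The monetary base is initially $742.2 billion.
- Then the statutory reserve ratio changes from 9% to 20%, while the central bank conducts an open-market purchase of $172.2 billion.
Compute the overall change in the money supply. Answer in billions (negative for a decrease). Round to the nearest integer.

Before: m₁ = 1 / (0.09) ≈ 11.1111, MB₁ = 742.2, so M₁ = 11.1111 × 742.2 ≈ 8246.6584 billion.
After: m₂ = 1 / (0.2) = 5, MB₂ = 742.2 + 172.2 = 914.4, so M₂ = 5 × 914.4 = 4572 billion.
ΔM = M₂ − M₁ = 4572 − 8246.6584 = -3674.6584 billion.

-3675 billion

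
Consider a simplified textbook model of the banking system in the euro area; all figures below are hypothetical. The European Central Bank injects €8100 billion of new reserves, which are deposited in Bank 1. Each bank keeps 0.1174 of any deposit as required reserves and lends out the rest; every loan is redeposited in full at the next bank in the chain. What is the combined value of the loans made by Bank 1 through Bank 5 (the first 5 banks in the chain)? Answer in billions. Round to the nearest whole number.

€28281 billion

Bank i lends (1 − rr)^i of the original deposit: Bank 1 lends 8100·0.8826 = 7149.0600, Bank 2 lends 8100·0.8826² ≈ 6309.7604, and so on.
Summing a geometric series: total = 8100·[0.8826·(1 − 0.8826^5) / (1 − 0.8826)] ≈ 28281.1601 billion.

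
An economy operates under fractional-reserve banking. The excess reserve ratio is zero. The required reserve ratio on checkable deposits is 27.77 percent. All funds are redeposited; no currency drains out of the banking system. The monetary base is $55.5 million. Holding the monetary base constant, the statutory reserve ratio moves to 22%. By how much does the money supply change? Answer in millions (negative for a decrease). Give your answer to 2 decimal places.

$52.42 million

Initially m₁ = 1 / (0.2777) ≈ 3.60101, so M₁ = 3.60101 × 55.5 ≈ 199.8561 million.
After the change m₂ = 1 / (0.22) ≈ 4.54545, so M₂ = 4.54545 × 55.5 ≈ 252.2725 million.
ΔM = M₂ − M₁ = 252.2725 − 199.8561 = 52.4164 million.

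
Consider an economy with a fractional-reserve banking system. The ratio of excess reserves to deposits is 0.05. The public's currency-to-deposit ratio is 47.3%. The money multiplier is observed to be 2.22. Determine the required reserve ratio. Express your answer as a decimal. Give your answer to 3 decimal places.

0.141

Using m = 2.22. Since m = (1 + c)/(c + rr + e), the denominator satisfies c + rr + e = (1 + c)/m = (1 + 0.473) / 2.22 ≈ 0.663514.
With c = 0.473 and e = 0.05, the required reserve ratio is 0.663514 − 0.473 − 0.05 = 0.140514.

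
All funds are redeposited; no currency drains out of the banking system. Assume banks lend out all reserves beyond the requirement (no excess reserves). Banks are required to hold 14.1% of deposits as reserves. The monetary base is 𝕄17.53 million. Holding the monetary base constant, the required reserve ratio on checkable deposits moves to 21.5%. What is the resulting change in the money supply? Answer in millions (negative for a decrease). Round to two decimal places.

-42.79 million

Initially m₁ = 1 / (0.141) ≈ 7.09220, so M₁ = 7.09220 × 17.53 ≈ 124.3263 million.
After the change m₂ = 1 / (0.215) ≈ 4.65116, so M₂ = 4.65116 × 17.53 ≈ 81.5348 million.
ΔM = M₂ − M₁ = 81.5348 − 124.3263 = -42.7915 million.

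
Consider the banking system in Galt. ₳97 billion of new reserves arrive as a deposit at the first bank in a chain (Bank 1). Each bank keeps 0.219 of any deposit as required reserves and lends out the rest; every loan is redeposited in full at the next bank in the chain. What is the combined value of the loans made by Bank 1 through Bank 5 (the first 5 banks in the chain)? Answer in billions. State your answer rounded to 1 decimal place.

₳245.4 billion

Bank i lends (1 − rr)^i of the original deposit: Bank 1 lends 97·0.7810 = 75.7570, Bank 2 lends 97·0.7810² ≈ 59.1662, and so on.
Summing a geometric series: total = 97·[0.7810·(1 − 0.7810^5) / (1 − 0.7810)] ≈ 245.4067 billion.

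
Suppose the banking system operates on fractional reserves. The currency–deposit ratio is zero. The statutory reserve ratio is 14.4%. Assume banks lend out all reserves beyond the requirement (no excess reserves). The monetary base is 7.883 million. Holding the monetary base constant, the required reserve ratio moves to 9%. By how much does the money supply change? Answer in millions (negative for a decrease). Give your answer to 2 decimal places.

Initially m₁ = 1 / (0.144) ≈ 6.9444, so M₁ = 6.9444 × 7.883 ≈ 54.7427 million.
After the change m₂ = 1 / (0.09) ≈ 11.1111, so M₂ = 11.1111 × 7.883 ≈ 87.5888 million.
ΔM = M₂ − M₁ = 87.5888 − 54.7427 = 32.8461 million.

32.85 million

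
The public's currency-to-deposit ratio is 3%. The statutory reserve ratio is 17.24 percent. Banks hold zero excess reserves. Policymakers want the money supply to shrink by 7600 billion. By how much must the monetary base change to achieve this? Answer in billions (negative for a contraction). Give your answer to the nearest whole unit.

The money multiplier is m = (1 + c) / (rr + c) = (1 + 0.03) / (0.1724 + 0.03) ≈ 5.08893.
ΔMB = ΔM / m = (−7600) / 5.08893 ≈ -1493.4377 billion.

-1493 billion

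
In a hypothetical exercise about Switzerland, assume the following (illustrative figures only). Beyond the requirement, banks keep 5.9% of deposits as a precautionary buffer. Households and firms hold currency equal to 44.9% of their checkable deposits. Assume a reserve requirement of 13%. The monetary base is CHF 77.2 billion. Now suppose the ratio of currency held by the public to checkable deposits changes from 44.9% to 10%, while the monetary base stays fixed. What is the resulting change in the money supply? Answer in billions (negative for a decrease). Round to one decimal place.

CHF 118.5 billion

Initially m₁ = (1 + 0.449) / (0.13 + 0.059 + 0.449) ≈ 2.2712, so M₁ = 2.2712 × 77.2 ≈ 175.3366 billion.
After the change m₂ = (1 + 0.1) / (0.13 + 0.059 + 0.1) ≈ 3.8062, so M₂ = 3.8062 × 77.2 ≈ 293.8386 billion.
ΔM = M₂ − M₁ = 293.8386 − 175.3366 = 118.502 billion.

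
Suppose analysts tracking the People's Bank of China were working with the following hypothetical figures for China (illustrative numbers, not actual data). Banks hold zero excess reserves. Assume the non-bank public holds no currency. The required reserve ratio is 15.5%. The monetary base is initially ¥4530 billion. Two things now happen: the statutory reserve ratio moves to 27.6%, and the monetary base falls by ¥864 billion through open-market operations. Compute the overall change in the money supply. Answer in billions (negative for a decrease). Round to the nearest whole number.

-15943 billion

Before: m₁ = 1 / (0.155) ≈ 6.45161, MB₁ = 4530, so M₁ = 6.45161 × 4530 = 29225.7933 billion.
After: m₂ = 1 / (0.276) ≈ 3.62319, MB₂ = 4530 − 864 = 3666, so M₂ = 3.62319 × 3666 ≈ 13282.6145 billion.
ΔM = M₂ − M₁ = 13282.6145 − 29225.7933 = -15943.1788 billion.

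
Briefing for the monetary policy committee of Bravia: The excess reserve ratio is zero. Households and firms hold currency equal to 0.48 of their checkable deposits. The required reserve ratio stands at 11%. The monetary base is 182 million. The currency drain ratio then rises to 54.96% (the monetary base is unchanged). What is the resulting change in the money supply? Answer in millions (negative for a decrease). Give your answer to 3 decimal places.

-28.969 million

Initially m₁ = (1 + 0.48) / (0.11 + 0.48) ≈ 2.5084746, so M₁ = 2.5084746 × 182 ≈ 456.5424 million.
After the change m₂ = (1 + 0.5496) / (0.11 + 0.5496) ≈ 2.3493026, so M₂ = 2.3493026 × 182 ≈ 427.5731 million.
ΔM = M₂ − M₁ = 427.5731 − 456.5424 = -28.9693 million.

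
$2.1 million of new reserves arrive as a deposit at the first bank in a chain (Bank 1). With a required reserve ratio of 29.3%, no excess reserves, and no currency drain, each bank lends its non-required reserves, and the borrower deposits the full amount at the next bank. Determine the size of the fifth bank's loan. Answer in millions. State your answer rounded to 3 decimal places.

$0.371 million

Each bank lends a fraction (1 − rr) = 0.7070 of the deposit it receives, so Bank 5 receives 2.1·0.7070^4 and lends 2.1·0.7070^5 ≈ 0.3710 million.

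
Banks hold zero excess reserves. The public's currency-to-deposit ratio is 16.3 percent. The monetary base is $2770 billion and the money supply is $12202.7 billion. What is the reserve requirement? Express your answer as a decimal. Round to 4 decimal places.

0.1010

Using m = M/MB = 12202.7/2770 ≈ 4.405307. Since m = (1 + c)/(c + rr + e), the denominator satisfies c + rr + e = (1 + c)/m = (1 + 0.163) / 4.405307 ≈ 0.264000.
With c = 0.163 and e = 0, the reserve requirement is 0.264000 − 0.163 − 0 = 0.101.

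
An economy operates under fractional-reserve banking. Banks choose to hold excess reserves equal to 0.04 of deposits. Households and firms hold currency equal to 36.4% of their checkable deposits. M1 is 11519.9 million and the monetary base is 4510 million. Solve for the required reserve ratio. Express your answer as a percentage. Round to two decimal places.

13.00%

Using m = M/MB = 11519.9/4510 ≈ 2.554302. Since m = (1 + c)/(c + rr + e), the denominator satisfies c + rr + e = (1 + c)/m = (1 + 0.364) / 2.554302 ≈ 0.534001.
With c = 0.364 and e = 0.04, the required reserve ratio is 0.534001 − 0.364 − 0.04 = 0.130001.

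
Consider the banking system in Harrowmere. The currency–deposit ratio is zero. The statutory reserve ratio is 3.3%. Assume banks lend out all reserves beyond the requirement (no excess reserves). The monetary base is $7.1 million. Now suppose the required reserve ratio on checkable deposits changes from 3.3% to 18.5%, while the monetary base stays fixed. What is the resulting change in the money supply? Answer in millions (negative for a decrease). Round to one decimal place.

Initially m₁ = 1 / (0.033) ≈ 30.3030, so M₁ = 30.3030 × 7.1 = 215.1513 million.
After the change m₂ = 1 / (0.185) ≈ 5.4054, so M₂ = 5.4054 × 7.1 ≈ 38.3783 million.
ΔM = M₂ − M₁ = 38.3783 − 215.1513 = -176.773 million.

-176.8 million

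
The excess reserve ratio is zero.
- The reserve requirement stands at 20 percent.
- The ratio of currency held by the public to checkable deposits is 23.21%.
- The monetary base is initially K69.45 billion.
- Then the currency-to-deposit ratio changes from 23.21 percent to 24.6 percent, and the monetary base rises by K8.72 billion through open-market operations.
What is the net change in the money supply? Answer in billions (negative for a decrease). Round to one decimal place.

K20.4 billion

Before: m₁ = (1 + 0.2321) / (0.2 + 0.2321) ≈ 2.8514, MB₁ = 69.45, so M₁ = 2.8514 × 69.45 ≈ 198.0297 billion.
After: m₂ = (1 + 0.246) / (0.2 + 0.246) ≈ 2.7937, MB₂ = 69.45 + 8.72 = 78.17, so M₂ = 2.7937 × 78.17 ≈ 218.3835 billion.
ΔM = M₂ − M₁ = 218.3835 − 198.0297 = 20.3538 billion.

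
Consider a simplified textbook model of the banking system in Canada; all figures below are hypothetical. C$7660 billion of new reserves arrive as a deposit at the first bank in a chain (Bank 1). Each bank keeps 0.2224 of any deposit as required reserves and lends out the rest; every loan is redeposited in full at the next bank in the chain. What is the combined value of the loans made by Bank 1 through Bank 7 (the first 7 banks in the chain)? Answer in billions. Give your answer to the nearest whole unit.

C$22178 billion

Bank i lends (1 − rr)^i of the original deposit: Bank 1 lends 7660·0.7776 = 5956.4160, Bank 2 lends 7660·0.7776² ≈ 4631.7091, and so on.
Summing a geometric series: total = 7660·[0.7776·(1 − 0.7776^7) / (1 − 0.7776)] ≈ 22178.3539 billion.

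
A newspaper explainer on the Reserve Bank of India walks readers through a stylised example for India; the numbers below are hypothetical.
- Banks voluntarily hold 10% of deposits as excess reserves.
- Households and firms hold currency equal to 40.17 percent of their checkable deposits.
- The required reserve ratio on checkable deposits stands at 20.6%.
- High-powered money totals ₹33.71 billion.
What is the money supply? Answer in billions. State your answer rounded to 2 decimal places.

₹66.77 billion

The money multiplier is m = (1 + c) / (rr + e + c) = (1 + 0.4017) / (0.206 + 0.1 + 0.4017) ≈ 1.98064.
So M = m × MB = 1.98064 × 33.71 ≈ 66.7674 billion.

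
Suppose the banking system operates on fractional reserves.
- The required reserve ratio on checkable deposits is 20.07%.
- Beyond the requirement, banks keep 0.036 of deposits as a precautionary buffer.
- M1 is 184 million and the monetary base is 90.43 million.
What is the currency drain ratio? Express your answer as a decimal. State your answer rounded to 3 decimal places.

0.501

Using m = M/MB = 184/90.43 ≈ 2.034723. From m = (1 + c)/(c + rr + e), rearranging gives 1 + c = m·(c + rr + e), so c·(1 − m) = m·(rr + e) − 1.
Hence c = [m·(rr + e) − 1]/(1 − m) = [2.034723 × (0.2007 + 0.036) − 1] / (1 − 2.034723) ≈ 0.500985.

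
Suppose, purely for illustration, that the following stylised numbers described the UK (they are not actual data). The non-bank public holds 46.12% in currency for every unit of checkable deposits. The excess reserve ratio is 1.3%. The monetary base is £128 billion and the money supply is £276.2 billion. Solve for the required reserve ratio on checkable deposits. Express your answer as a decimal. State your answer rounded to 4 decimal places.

0.2030

Using m = M/MB = 276.2/128 ≈ 2.157812. Since m = (1 + c)/(c + rr + e), the denominator satisfies c + rr + e = (1 + c)/m = (1 + 0.4612) / 2.157812 ≈ 0.677167.
With c = 0.4612 and e = 0.013, the required reserve ratio on checkable deposits is 0.677167 − 0.4612 − 0.013 = 0.202967.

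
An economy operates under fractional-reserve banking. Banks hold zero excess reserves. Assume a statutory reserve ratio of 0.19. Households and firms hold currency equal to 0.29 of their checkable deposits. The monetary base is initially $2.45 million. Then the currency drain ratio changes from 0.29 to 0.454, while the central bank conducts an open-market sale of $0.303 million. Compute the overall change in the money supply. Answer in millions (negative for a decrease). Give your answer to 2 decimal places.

Before: m₁ = (1 + 0.29) / (0.19 + 0.29) = 2.6875, MB₁ = 2.45, so M₁ = 2.6875 × 2.45 ≈ 6.5844 million.
After: m₂ = (1 + 0.454) / (0.19 + 0.454) ≈ 2.2578, MB₂ = 2.45 − 0.303 = 2.147, so M₂ = 2.2578 × 2.147 ≈ 4.8475 million.
ΔM = M₂ − M₁ = 4.8475 − 6.5844 = -1.7369 million.

-1.74 million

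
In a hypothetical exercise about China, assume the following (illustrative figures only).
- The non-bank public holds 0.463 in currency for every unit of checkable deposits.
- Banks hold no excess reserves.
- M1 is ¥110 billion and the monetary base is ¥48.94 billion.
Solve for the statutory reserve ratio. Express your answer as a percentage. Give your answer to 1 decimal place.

18.8%

Using m = M/MB = 110/48.94 ≈ 2.247650. Since m = (1 + c)/(c + rr + e), the denominator satisfies c + rr + e = (1 + c)/m = (1 + 0.463) / 2.247650 ≈ 0.650902.
With c = 0.463 and e = 0, the statutory reserve ratio is 0.650902 − 0.463 − 0 = 0.187902.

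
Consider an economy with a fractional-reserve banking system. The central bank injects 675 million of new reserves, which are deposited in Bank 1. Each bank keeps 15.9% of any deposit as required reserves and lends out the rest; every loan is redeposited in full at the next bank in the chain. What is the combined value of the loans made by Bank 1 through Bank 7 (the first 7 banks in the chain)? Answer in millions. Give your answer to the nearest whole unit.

Bank i lends (1 − rr)^i of the original deposit: Bank 1 lends 675·0.8410 = 567.6750, Bank 2 lends 675·0.8410² ≈ 477.4147, and so on.
Summing a geometric series: total = 675·[0.8410·(1 − 0.8410^7) / (1 − 0.8410)] ≈ 2507.9159 million.

2508 million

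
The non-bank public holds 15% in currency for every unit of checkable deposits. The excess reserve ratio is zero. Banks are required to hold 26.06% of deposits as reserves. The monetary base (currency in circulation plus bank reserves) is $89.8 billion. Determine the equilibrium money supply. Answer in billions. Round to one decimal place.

$251.5 billion

The money multiplier is m = (1 + c) / (rr + c) = (1 + 0.15) / (0.2606 + 0.15) ≈ 2.8008.
So M = m × MB = 2.8008 × 89.8 ≈ 251.5118 billion.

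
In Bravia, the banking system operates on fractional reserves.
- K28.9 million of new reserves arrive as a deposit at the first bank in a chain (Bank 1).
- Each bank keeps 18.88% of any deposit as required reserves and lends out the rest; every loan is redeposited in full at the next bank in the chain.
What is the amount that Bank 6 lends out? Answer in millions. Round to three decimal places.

K8.235 million

Each bank lends a fraction (1 − rr) = 0.8112 of the deposit it receives, so Bank 6 receives 28.9·0.8112^5 and lends 28.9·0.8112^6 ≈ 8.2350 million.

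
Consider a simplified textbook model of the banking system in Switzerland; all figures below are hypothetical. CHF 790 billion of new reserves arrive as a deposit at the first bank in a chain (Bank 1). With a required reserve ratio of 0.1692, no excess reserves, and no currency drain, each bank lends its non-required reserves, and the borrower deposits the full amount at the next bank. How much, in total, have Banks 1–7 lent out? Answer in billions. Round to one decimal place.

CHF 2819.3 billion

Bank i lends (1 − rr)^i of the original deposit: Bank 1 lends 790·0.8308 = 656.3320, Bank 2 lends 790·0.8308² ≈ 545.2806, and so on.
Summing a geometric series: total = 790·[0.8308·(1 − 0.8308^7) / (1 − 0.8308)] ≈ 2819.2924 billion.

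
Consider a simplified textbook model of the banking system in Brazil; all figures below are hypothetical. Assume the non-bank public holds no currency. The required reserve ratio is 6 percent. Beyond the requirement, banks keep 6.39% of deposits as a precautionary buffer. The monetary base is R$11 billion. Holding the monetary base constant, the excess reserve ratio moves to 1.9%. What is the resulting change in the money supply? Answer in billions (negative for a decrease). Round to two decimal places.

Initially m₁ = 1 / (0.06 + 0.0639) ≈ 8.07103, so M₁ = 8.07103 × 11 ≈ 88.7813 billion.
After the change m₂ = 1 / (0.06 + 0.019) ≈ 12.65823, so M₂ = 12.65823 × 11 ≈ 139.2405 billion.
ΔM = M₂ − M₁ = 139.2405 − 88.7813 = 50.4592 billion.

R$50.46 billion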